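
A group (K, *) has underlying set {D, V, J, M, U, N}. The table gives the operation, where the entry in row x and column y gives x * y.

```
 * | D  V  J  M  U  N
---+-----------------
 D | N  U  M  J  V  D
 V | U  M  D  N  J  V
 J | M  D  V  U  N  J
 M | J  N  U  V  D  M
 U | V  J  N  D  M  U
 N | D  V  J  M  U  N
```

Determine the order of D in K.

2

The identity element is N (its row matches the header).
D^1 = D
D^2 = D * D = N
The first power of D equal to the identity is D^2, so ord(D) = 2.
(Structurally, K here is isomorphic to the cyclic group Z_6.)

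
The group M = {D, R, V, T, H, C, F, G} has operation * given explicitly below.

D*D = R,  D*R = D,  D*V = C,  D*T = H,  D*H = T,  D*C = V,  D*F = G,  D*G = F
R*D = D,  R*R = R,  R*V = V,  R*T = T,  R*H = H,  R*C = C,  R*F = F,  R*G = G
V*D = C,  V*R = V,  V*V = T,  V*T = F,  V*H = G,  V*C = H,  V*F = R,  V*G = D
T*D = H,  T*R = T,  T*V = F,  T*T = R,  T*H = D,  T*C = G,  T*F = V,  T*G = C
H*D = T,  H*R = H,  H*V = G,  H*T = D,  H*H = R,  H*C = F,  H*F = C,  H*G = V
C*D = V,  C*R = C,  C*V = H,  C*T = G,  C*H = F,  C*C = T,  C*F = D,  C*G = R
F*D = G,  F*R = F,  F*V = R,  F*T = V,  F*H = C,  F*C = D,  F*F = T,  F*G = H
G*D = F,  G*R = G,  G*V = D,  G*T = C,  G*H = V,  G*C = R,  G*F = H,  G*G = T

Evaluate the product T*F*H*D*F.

T*F = V
V*H = G
G*D = F
F*F = T
(Structurally, M here is isomorphic to Z_2 x Z_4.)

T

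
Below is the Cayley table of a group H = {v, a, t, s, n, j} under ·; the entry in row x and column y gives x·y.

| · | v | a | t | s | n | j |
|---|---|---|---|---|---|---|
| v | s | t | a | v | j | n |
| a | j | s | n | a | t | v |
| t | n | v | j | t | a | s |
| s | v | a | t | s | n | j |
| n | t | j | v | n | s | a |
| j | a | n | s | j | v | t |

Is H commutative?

No

j·n = v but n·j = a.
Since j and n do not commute, H is not abelian.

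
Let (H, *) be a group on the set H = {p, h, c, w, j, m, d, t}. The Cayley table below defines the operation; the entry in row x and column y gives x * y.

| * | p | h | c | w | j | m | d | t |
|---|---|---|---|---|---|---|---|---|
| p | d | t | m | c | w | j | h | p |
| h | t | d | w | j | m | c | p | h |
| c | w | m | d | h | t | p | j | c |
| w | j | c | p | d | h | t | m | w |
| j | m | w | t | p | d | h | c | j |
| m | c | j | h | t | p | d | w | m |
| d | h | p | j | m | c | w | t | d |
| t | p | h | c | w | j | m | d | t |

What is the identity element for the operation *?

The identity e satisfies e * x = x for all x, so its row in the table reproduces the column headers.
Row t reads: p, h, c, w, j, m, d, t — exactly the header order. So t is the identity.

t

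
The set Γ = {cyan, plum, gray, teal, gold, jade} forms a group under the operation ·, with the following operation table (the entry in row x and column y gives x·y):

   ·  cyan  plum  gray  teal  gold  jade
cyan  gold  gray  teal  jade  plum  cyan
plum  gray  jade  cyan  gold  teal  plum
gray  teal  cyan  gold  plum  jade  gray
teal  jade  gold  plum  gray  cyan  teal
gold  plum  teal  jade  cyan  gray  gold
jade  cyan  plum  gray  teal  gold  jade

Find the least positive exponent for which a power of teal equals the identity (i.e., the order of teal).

6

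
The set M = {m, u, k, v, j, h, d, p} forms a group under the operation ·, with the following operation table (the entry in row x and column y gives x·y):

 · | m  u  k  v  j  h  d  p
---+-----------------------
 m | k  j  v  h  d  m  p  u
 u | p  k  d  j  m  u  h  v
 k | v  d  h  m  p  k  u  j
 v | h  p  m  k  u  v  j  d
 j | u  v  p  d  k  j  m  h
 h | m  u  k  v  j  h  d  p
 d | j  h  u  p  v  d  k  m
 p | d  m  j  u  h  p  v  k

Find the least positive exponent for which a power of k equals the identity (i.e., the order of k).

The identity element is h (its row matches the header).
k^1 = k
k^2 = k·k = h
The first power of k equal to the identity is k^2, so ord(k) = 2.

2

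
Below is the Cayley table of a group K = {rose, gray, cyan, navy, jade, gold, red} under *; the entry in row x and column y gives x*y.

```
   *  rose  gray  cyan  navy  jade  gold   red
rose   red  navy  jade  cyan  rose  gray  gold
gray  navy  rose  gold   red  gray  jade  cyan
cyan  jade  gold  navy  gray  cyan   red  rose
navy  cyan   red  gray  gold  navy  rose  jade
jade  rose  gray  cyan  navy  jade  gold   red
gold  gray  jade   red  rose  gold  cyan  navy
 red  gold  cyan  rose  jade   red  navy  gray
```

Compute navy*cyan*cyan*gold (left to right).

cyan

navy*cyan = gray
gray*cyan = gold
gold*gold = cyan
(Structurally, K here is isomorphic to the cyclic group Z_7.)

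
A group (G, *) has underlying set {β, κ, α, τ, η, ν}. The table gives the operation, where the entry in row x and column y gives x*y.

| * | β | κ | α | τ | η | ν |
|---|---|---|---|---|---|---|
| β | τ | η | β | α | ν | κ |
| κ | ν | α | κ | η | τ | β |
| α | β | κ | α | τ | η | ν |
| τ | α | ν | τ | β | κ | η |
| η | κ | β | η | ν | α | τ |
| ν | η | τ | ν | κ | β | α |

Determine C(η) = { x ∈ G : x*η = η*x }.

{α, η}

Compare row η with column η entry by entry.
κ*η = τ but η*κ = β, so κ does not.
Collecting the elements that commute with η: C(η) = {α, η}.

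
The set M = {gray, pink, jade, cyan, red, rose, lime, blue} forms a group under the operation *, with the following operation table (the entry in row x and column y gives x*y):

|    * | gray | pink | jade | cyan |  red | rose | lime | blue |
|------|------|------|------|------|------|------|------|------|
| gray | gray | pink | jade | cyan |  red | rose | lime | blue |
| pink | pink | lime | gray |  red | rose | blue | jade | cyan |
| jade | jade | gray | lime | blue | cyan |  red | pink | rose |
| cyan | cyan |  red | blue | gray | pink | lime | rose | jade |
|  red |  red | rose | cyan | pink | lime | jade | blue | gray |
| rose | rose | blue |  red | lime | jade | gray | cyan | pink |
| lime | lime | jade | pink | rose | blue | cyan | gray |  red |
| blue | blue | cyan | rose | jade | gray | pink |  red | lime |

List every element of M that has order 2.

{cyan, lime, rose}

Identity is gray. Compute the order of each non-identity element by repeated multiplication:
  pink: pink → lime → jade → gray  (order 4)
  jade: jade → lime → pink → gray  (order 4)
  cyan: cyan → gray  (order 2)
  red: red → lime → blue → gray  (order 4)
  rose: rose → gray  (order 2)
  lime: lime → gray  (order 2)
  blue: blue → lime → red → gray  (order 4)
Elements of order 2: {cyan, lime, rose}.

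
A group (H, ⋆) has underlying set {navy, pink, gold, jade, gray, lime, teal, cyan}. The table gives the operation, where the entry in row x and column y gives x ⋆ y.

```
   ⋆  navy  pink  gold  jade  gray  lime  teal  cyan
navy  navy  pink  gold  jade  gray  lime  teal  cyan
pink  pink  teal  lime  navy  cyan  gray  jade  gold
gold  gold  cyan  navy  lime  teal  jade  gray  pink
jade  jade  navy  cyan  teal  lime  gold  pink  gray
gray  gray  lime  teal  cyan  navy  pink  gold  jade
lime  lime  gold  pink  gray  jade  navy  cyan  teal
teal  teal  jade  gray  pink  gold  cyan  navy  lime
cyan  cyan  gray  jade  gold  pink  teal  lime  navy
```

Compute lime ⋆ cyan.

Read row lime, column cyan: lime ⋆ cyan = teal.

teal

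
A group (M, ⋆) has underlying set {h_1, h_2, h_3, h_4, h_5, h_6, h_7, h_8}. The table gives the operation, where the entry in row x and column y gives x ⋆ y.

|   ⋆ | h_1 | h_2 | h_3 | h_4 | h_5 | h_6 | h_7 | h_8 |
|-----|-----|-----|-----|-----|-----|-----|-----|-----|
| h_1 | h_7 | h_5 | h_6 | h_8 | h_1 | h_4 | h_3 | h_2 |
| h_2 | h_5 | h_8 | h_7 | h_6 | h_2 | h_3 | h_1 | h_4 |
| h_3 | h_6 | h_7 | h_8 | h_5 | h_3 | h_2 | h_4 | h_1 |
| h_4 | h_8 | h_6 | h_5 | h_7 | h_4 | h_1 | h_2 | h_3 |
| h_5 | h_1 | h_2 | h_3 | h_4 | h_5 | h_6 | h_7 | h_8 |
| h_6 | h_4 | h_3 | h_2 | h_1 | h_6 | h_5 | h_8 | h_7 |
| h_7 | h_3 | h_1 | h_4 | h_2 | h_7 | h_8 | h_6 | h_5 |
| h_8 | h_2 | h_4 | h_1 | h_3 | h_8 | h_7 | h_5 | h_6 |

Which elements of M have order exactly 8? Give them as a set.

Identity is h_5. Compute the order of each non-identity element by repeated multiplication:
  h_1: h_1 → h_7 → h_3 → h_6 → h_4 → h_8 → h_2 → h_5  (order 8)
  h_2: h_2 → h_8 → h_4 → h_6 → h_3 → h_7 → h_1 → h_5  (order 8)
  h_3: h_3 → h_8 → h_1 → h_6 → h_2 → h_7 → h_4 → h_5  (order 8)
  h_4: h_4 → h_7 → h_2 → h_6 → h_1 → h_8 → h_3 → h_5  (order 8)
  h_6: h_6 → h_5  (order 2)
  h_7: h_7 → h_6 → h_8 → h_5  (order 4)
  h_8: h_8 → h_6 → h_7 → h_5  (order 4)
Elements of order 8: {h_1, h_2, h_3, h_4}.

{h_1, h_2, h_3, h_4}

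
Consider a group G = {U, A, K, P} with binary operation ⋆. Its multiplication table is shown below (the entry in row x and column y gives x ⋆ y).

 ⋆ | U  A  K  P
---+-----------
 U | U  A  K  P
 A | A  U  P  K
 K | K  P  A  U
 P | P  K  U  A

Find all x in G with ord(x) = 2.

{A}

Identity is U. Compute the order of each non-identity element by repeated multiplication:
  A: A → U  (order 2)
  K: K → A → P → U  (order 4)
  P: P → A → K → U  (order 4)
Elements of order 2: {A}.
(Structurally, G here is isomorphic to the cyclic group Z_4.)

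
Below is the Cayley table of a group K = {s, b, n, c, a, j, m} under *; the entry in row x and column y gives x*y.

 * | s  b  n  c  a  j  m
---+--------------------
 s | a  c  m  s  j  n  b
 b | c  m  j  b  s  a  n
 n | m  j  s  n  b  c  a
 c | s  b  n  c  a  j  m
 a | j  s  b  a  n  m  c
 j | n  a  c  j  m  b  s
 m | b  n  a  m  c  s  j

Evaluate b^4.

j

b^1 = b
b^2 = b*b = m
b^3 = m*b = n
b^4 = n*b = j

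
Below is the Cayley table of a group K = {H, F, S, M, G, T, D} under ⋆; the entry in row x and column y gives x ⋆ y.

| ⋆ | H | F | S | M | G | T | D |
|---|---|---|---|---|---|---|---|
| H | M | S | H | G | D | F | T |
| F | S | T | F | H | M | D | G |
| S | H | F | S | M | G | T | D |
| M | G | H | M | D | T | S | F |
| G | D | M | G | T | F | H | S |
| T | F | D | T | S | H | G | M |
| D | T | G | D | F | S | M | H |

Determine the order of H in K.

The identity element is S (its row matches the header).
H^1 = H
H^2 = H ⋆ H = M
H^3 = M ⋆ H = G
H^4 = G ⋆ H = D
H^5 = D ⋆ H = T
H^6 = T ⋆ H = F
H^7 = F ⋆ H = S
The first power of H equal to the identity is H^7, so ord(H) = 7.

7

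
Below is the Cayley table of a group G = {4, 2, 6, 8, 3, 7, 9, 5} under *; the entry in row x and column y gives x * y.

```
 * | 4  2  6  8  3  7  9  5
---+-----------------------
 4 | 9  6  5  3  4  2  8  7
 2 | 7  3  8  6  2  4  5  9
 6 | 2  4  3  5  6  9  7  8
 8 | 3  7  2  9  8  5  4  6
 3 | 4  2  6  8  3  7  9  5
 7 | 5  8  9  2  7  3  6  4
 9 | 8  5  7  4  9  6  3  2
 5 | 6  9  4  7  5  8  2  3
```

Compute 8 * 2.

7

Read row 8, column 2: 8 * 2 = 7.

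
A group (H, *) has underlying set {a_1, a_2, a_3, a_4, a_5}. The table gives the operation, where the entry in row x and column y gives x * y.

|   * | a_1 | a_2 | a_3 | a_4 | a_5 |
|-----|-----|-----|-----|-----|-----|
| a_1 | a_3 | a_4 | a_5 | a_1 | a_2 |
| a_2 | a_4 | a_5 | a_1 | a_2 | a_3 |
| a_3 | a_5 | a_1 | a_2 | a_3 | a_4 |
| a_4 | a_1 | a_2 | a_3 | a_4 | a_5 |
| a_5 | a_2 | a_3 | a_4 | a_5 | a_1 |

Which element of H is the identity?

The identity e satisfies e * x = x for all x, so its row in the table reproduces the column headers.
Row a_4 reads: a_1, a_2, a_3, a_4, a_5 — exactly the header order. So a_4 is the identity.
(Structurally, H here is isomorphic to the cyclic group Z_5.)

a_4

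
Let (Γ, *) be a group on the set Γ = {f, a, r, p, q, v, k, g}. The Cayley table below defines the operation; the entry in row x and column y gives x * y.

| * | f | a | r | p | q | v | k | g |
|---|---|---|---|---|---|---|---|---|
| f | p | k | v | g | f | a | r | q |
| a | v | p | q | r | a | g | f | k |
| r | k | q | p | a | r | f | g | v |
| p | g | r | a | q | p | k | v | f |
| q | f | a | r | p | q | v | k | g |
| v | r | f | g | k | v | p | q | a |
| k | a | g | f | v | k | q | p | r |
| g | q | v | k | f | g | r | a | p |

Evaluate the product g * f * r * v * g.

g * f = q
q * r = r
r * v = f
f * g = q

q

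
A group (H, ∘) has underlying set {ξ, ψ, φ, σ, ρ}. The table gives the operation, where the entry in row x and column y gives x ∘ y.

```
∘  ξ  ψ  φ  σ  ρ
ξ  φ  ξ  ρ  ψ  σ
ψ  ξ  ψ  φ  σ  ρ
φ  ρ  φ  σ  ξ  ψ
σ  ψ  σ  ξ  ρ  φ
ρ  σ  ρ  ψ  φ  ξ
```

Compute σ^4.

σ^1 = σ
σ^2 = σ ∘ σ = ρ
σ^3 = ρ ∘ σ = φ
σ^4 = φ ∘ σ = ξ

ξ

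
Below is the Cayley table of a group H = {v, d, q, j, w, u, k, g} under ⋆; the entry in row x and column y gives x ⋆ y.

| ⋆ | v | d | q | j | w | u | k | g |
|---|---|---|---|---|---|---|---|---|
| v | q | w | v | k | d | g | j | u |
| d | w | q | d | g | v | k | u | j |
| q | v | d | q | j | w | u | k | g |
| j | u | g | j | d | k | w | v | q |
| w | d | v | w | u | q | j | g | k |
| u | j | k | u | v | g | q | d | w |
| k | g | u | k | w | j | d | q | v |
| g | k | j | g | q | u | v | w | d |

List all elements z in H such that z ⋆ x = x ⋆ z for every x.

{d, q}

An element z is central iff its row equals its column in the table.
For k: k ⋆ g = v ≠ w = g ⋆ k, so k ∉ Z.
Checking each element this way leaves Z(H) = {d, q}.
(Structurally, H here is isomorphic to the dihedral group D_4.)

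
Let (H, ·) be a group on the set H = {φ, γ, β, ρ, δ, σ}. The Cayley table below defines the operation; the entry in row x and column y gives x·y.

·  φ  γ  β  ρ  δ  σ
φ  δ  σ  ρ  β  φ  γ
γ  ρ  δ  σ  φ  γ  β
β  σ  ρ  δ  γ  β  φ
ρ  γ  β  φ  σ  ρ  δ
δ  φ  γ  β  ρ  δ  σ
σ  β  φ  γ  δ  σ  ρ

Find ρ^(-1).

First locate the identity: row δ matches the header, so δ is the identity.
Scan row ρ for δ: ρ·σ = δ. Hence ρ^(-1) = σ.

σ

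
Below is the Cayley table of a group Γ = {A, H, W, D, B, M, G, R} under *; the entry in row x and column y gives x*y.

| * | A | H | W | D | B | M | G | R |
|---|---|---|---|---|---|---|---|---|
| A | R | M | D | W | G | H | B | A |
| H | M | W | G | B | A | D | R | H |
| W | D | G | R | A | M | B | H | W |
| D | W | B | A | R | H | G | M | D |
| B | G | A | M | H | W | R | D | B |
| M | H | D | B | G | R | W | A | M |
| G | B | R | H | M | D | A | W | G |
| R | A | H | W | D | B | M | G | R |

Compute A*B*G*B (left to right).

M

A*B = G
G*G = W
W*B = M
(Structurally, Γ here is isomorphic to Z_2 x Z_4.)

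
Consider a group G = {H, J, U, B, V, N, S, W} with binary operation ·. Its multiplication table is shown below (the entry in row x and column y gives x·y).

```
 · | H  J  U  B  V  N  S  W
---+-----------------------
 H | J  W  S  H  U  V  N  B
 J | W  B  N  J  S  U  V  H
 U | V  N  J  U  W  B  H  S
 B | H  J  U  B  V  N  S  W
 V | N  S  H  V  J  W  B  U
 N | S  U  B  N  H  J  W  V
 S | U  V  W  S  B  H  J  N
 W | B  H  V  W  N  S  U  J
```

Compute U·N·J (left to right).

U·N = B
B·J = J

J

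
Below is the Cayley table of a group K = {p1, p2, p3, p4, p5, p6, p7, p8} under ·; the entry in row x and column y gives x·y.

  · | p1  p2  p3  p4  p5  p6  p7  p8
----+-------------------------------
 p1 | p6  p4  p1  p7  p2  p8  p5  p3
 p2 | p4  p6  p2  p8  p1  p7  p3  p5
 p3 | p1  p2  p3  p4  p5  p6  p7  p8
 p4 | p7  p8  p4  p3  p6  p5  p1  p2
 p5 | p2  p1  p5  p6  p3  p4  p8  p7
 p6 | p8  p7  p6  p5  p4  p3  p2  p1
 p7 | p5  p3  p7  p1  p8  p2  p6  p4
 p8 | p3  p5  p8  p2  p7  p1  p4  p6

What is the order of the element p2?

The identity element is p3 (its row matches the header).
p2^1 = p2
p2^2 = p2·p2 = p6
p2^3 = p6·p2 = p7
p2^4 = p7·p2 = p3
The first power of p2 equal to the identity is p2^4, so ord(p2) = 4.

4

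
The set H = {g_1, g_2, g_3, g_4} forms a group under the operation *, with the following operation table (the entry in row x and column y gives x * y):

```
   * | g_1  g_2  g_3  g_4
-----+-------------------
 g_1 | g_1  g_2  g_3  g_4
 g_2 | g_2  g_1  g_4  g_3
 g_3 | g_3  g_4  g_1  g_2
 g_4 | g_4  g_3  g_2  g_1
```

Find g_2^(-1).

First locate the identity: row g_1 matches the header, so g_1 is the identity.
Scan row g_2 for g_1: g_2 * g_2 = g_1. Hence g_2^(-1) = g_2.

g_2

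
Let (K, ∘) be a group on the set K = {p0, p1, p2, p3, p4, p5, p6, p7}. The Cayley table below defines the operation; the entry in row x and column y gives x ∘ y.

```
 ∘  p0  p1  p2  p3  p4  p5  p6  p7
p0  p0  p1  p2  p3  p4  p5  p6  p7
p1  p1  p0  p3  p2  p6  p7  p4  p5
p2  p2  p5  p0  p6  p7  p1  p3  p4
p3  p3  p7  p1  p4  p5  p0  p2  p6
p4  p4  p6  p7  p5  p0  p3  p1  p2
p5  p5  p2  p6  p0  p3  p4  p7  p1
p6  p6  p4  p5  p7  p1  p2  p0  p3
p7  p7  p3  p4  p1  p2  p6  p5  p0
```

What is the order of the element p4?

2

The identity element is p0 (its row matches the header).
p4^1 = p4
p4^2 = p4 ∘ p4 = p0
The first power of p4 equal to the identity is p4^2, so ord(p4) = 2.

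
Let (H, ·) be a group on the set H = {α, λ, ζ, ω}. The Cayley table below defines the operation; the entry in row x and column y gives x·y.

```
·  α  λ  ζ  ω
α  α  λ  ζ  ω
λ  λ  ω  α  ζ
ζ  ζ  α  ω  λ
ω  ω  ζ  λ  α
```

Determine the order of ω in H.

The identity element is α (its row matches the header).
ω^1 = ω
ω^2 = ω·ω = α
The first power of ω equal to the identity is ω^2, so ord(ω) = 2.

2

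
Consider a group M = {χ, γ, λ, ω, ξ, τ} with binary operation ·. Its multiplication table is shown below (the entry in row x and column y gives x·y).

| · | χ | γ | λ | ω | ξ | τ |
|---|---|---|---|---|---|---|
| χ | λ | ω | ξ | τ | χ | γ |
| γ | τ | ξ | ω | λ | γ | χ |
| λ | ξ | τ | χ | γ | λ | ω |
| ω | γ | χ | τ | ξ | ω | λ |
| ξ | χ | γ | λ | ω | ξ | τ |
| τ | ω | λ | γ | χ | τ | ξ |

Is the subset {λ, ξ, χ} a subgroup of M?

{λ, ξ, χ} contains the identity ξ.
Checking products: every product of two elements of {λ, ξ, χ} (read from the table) lies in {λ, ξ, χ}, so the set is closed.
In a finite group, a nonempty closed subset is a subgroup. So {λ, ξ, χ} ≤ M.
(Structurally, M here is isomorphic to the symmetric group S_3.)

Yes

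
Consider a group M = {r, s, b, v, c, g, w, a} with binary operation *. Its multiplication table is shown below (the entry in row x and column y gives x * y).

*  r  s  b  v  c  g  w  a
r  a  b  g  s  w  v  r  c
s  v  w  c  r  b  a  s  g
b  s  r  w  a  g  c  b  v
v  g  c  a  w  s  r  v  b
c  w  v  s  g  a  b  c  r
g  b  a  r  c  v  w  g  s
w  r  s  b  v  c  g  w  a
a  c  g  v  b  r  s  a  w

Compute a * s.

Read row a, column s: a * s = g.

g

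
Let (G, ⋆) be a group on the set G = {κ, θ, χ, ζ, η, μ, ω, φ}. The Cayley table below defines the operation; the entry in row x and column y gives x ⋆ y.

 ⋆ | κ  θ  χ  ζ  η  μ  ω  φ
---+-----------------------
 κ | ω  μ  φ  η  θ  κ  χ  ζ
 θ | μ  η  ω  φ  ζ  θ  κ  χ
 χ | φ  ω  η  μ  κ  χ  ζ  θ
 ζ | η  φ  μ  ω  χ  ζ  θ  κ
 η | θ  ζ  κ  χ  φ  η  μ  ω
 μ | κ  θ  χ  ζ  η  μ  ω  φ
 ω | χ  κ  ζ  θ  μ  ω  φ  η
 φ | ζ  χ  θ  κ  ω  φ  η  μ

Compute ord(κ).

8

The identity element is μ (its row matches the header).
κ^1 = κ
κ^2 = κ ⋆ κ = ω
κ^3 = ω ⋆ κ = χ
κ^4 = χ ⋆ κ = φ
κ^5 = φ ⋆ κ = ζ
κ^6 = ζ ⋆ κ = η
κ^7 = η ⋆ κ = θ
κ^8 = θ ⋆ κ = μ
The first power of κ equal to the identity is κ^8, so ord(κ) = 8.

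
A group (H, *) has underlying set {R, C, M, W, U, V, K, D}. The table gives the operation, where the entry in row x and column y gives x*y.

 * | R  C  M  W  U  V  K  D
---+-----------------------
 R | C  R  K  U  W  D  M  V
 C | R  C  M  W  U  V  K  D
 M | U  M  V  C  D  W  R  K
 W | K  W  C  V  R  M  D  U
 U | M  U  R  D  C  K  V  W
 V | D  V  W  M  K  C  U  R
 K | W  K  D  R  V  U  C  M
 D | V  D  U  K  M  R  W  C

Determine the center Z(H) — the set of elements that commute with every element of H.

{C, V}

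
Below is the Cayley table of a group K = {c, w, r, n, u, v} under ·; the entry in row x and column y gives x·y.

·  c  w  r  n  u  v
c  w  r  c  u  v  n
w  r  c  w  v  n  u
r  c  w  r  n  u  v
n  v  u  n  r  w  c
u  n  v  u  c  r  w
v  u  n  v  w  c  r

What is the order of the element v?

The identity element is r (its row matches the header).
v^1 = v
v^2 = v·v = r
The first power of v equal to the identity is v^2, so ord(v) = 2.

2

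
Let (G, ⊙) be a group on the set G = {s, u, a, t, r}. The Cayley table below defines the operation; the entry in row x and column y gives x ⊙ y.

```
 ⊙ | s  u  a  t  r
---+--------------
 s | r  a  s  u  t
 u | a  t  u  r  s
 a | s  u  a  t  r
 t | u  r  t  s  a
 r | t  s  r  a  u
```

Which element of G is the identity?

a

The identity e satisfies e ⊙ x = x for all x, so its row in the table reproduces the column headers.
Row a reads: s, u, a, t, r — exactly the header order. So a is the identity.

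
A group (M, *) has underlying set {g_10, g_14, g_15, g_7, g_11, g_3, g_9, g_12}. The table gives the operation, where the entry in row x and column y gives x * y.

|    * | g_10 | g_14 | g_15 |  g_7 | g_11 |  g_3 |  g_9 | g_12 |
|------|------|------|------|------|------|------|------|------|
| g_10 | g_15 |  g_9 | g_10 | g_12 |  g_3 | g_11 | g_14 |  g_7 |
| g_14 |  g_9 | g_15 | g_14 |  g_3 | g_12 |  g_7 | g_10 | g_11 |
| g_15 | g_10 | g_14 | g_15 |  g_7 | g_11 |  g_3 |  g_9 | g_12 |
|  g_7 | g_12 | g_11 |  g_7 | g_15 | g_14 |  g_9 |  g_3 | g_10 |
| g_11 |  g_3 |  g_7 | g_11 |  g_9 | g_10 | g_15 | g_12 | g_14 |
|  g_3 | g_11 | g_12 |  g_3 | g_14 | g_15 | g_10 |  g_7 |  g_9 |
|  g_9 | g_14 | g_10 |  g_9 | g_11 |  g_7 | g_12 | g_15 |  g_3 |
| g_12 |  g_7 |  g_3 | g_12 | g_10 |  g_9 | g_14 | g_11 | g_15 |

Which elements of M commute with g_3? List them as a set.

Compare row g_3 with column g_3 entry by entry.
g_10 * g_3 = g_11 = g_3 * g_10, so g_10 commutes with g_3.
g_9 * g_3 = g_12 but g_3 * g_9 = g_7, so g_9 does not.
Collecting the elements that commute with g_3: C(g_3) = {g_10, g_11, g_15, g_3}.

{g_10, g_11, g_15, g_3}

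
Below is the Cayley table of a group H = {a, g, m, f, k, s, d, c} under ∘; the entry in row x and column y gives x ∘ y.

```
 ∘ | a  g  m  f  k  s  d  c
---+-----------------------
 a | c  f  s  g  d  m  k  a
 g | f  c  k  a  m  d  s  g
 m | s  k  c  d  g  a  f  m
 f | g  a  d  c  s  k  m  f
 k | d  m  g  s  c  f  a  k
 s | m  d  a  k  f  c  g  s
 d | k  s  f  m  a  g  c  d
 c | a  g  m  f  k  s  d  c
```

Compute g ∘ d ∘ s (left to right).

c

g ∘ d = s
s ∘ s = c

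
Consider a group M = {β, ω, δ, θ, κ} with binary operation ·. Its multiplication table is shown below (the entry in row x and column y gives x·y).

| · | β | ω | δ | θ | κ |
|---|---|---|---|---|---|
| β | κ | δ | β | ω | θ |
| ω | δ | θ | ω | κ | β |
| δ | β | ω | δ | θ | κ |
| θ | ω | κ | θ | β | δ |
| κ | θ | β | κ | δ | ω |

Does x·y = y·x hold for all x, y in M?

Check whether the table is symmetric across its main diagonal.
Every entry (row x, col y) equals the entry (row y, col x), so M is abelian.

Yes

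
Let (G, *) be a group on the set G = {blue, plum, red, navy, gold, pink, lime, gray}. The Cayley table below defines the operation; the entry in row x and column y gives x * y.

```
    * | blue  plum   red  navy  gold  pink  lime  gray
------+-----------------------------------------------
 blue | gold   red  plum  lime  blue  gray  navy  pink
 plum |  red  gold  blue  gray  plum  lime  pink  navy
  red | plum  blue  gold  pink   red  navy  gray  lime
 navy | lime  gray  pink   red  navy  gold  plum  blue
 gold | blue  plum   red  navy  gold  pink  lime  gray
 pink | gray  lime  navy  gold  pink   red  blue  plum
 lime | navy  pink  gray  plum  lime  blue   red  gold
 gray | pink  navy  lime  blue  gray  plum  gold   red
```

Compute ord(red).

The identity element is gold (its row matches the header).
red^1 = red
red^2 = red * red = gold
The first power of red equal to the identity is red^2, so ord(red) = 2.

2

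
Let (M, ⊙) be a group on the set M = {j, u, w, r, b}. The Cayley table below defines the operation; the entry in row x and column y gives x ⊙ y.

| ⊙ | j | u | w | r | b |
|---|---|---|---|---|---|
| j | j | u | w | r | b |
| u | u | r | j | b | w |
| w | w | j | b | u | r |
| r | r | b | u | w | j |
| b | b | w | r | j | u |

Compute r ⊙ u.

b

Read row r, column u: r ⊙ u = b.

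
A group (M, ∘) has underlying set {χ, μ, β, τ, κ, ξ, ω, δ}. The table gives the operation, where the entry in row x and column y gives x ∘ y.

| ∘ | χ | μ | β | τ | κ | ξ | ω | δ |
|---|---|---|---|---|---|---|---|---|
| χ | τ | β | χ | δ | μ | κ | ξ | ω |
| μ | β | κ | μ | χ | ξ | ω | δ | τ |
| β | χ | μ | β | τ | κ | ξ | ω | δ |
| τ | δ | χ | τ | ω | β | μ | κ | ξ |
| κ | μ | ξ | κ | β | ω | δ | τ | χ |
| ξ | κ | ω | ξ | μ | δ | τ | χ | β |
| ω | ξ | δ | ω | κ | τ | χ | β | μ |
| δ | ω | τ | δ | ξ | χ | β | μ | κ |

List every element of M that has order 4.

{κ, τ}

Identity is β. Compute the order of each non-identity element by repeated multiplication:
  χ: χ → τ → δ → ω → ξ → κ → μ → β  (order 8)
  μ: μ → κ → ξ → ω → δ → τ → χ → β  (order 8)
  τ: τ → ω → κ → β  (order 4)
  κ: κ → ω → τ → β  (order 4)
  ξ: ξ → τ → μ → ω → χ → κ → δ → β  (order 8)
  ω: ω → β  (order 2)
  δ: δ → κ → χ → ω → μ → τ → ξ → β  (order 8)
Elements of order 4: {κ, τ}.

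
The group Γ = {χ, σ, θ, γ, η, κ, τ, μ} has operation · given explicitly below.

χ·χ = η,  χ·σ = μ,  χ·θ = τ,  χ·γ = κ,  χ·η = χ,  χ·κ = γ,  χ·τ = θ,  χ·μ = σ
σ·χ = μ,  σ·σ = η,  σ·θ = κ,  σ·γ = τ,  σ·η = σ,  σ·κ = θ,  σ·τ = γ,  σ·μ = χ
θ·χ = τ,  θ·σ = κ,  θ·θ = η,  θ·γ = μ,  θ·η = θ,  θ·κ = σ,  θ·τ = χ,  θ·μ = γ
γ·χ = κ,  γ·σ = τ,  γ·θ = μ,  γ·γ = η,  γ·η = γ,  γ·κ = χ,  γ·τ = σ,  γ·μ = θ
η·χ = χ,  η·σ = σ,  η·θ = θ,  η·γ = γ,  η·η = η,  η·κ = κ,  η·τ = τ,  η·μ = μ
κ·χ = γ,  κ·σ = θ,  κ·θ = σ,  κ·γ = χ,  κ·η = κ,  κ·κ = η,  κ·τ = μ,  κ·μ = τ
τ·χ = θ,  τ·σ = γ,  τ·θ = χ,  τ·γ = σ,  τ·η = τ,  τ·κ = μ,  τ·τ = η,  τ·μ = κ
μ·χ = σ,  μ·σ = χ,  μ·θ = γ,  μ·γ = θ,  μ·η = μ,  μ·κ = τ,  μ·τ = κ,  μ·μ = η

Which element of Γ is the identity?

η

The identity e satisfies e·x = x for all x, so its row in the table reproduces the column headers.
Row η reads: χ, σ, θ, γ, η, κ, τ, μ — exactly the header order. So η is the identity.
(Structurally, Γ here is isomorphic to the elementary abelian group (Z_2)^3.)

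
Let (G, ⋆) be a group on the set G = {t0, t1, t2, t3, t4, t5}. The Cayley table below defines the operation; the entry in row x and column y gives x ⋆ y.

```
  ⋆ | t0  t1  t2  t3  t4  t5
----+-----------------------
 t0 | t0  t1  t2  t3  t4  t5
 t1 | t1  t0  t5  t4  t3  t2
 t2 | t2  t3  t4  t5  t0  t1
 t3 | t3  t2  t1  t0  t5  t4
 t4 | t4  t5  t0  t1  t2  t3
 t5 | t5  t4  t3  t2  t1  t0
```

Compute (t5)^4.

t0

t5^1 = t5
t5^2 = t5 ⋆ t5 = t0
t5^3 = t0 ⋆ t5 = t5
t5^4 = t5 ⋆ t5 = t0
(Structurally, G here is isomorphic to the symmetric group S_3.)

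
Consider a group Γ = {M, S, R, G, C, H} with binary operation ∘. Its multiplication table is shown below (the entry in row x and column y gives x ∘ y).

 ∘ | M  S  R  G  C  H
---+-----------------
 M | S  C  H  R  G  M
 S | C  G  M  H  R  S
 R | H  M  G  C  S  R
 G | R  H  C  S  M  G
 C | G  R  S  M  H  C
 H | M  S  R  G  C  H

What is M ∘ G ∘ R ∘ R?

C

M ∘ G = R
R ∘ R = G
G ∘ R = C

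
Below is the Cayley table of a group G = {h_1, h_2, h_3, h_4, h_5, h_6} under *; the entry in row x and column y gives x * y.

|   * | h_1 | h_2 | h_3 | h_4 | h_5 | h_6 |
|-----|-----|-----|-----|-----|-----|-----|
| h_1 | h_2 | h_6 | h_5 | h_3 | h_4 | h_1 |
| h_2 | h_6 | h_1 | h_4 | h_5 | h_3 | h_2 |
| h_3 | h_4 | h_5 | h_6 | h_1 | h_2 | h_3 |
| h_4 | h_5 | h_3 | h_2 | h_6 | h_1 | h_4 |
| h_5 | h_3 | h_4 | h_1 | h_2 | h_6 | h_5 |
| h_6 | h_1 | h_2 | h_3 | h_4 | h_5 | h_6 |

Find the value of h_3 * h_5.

h_2

Read row h_3, column h_5: h_3 * h_5 = h_2.
(Structurally, G here is isomorphic to the symmetric group S_3.)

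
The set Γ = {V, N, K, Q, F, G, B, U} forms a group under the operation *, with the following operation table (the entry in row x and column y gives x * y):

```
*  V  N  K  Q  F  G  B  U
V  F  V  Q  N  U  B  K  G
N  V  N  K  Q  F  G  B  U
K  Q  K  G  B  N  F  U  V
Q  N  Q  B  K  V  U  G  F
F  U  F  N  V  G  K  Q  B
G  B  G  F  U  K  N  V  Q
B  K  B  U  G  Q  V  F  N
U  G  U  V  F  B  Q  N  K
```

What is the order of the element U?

The identity element is N (its row matches the header).
U^1 = U
U^2 = U * U = K
U^3 = K * U = V
U^4 = V * U = G
U^5 = G * U = Q
U^6 = Q * U = F
U^7 = F * U = B
U^8 = B * U = N
The first power of U equal to the identity is U^8, so ord(U) = 8.
(Structurally, Γ here is isomorphic to the cyclic group Z_8.)

8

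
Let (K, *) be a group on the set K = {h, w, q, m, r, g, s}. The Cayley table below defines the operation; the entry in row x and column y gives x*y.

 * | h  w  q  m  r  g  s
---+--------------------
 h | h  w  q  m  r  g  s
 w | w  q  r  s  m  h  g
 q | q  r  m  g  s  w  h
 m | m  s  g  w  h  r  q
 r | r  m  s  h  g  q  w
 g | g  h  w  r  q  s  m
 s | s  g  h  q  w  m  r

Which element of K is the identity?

h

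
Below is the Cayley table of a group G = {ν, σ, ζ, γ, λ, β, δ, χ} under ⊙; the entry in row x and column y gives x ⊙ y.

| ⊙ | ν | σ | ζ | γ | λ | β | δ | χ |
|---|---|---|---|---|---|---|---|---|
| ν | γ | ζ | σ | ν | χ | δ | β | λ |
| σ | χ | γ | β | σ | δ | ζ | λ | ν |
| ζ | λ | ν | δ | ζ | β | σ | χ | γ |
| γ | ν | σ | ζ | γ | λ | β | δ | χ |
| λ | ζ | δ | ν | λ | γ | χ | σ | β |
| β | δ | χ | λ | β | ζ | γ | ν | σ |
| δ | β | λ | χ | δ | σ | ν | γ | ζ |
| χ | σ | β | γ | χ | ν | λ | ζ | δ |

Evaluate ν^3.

ν^1 = ν
ν^2 = ν ⊙ ν = γ
ν^3 = γ ⊙ ν = ν

ν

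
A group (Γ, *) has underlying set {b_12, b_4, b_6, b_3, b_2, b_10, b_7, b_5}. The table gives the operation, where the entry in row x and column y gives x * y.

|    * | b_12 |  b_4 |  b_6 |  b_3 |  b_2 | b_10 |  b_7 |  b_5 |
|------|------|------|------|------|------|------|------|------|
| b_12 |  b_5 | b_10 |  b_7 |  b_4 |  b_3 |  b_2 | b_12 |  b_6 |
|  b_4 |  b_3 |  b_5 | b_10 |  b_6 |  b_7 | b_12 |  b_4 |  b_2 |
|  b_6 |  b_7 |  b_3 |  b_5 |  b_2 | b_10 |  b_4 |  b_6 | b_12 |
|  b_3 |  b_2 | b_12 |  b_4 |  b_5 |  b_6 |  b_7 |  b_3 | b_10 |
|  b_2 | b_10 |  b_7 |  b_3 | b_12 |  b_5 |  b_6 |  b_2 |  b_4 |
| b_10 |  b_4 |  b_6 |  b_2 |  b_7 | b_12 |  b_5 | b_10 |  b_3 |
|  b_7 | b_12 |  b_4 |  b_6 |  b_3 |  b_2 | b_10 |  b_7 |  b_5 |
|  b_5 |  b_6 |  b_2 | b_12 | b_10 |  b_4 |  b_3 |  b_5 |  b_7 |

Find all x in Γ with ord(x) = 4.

Identity is b_7. Compute the order of each non-identity element by repeated multiplication:
  b_12: b_12 → b_5 → b_6 → b_7  (order 4)
  b_4: b_4 → b_5 → b_2 → b_7  (order 4)
  b_6: b_6 → b_5 → b_12 → b_7  (order 4)
  b_3: b_3 → b_5 → b_10 → b_7  (order 4)
  b_2: b_2 → b_5 → b_4 → b_7  (order 4)
  b_10: b_10 → b_5 → b_3 → b_7  (order 4)
  b_5: b_5 → b_7  (order 2)
Elements of order 4: {b_10, b_12, b_2, b_3, b_4, b_6}.

{b_10, b_12, b_2, b_3, b_4, b_6}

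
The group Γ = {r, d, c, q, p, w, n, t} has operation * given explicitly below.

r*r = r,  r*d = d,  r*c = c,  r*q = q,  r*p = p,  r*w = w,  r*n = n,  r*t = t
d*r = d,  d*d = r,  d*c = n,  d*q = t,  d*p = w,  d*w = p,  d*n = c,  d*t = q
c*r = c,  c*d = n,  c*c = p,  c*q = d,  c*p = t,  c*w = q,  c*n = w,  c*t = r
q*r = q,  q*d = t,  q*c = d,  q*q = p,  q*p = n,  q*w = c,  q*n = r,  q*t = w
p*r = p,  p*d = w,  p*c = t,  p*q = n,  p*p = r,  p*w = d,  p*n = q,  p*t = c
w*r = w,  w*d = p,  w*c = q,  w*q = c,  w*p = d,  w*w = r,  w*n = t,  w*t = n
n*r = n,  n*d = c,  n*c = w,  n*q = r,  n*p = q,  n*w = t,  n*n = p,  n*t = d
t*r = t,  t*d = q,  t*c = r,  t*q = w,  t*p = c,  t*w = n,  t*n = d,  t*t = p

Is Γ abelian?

Check whether the table is symmetric across its main diagonal.
Every entry (row x, col y) equals the entry (row y, col x), so Γ is abelian.

Yes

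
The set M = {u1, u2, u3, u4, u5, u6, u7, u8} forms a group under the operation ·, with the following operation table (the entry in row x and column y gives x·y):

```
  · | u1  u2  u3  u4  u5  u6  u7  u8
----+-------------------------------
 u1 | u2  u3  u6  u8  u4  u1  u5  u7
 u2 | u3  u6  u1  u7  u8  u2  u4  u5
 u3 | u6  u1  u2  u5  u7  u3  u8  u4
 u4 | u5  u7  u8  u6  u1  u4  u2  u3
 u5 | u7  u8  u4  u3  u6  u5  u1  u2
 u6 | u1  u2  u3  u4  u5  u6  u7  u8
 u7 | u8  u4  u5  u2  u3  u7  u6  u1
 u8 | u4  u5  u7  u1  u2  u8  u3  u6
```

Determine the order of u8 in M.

2

The identity element is u6 (its row matches the header).
u8^1 = u8
u8^2 = u8·u8 = u6
The first power of u8 equal to the identity is u8^2, so ord(u8) = 2.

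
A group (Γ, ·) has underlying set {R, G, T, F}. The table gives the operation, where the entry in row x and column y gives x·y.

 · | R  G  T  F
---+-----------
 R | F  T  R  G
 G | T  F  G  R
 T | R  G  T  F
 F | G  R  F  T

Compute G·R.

Read row G, column R: G·R = T.

T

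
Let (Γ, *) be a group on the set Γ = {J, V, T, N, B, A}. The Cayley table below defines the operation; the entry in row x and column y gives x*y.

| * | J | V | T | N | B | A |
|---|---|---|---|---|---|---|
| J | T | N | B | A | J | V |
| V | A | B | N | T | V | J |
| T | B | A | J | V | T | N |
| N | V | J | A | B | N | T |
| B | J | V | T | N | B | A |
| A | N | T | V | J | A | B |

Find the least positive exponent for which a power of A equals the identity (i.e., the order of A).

The identity element is B (its row matches the header).
A^1 = A
A^2 = A*A = B
The first power of A equal to the identity is A^2, so ord(A) = 2.

2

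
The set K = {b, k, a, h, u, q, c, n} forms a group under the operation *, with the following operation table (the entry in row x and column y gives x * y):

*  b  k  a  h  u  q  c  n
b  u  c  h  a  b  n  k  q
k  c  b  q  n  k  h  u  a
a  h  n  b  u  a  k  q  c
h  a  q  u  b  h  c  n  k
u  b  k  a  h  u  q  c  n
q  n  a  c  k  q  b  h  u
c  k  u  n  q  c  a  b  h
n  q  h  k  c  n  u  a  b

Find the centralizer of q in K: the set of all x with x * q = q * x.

{b, n, q, u}

Compare row q with column q entry by entry.
n * q = u = q * n, so n commutes with q.
k * q = h but q * k = a, so k does not.
Collecting the elements that commute with q: C(q) = {b, n, q, u}.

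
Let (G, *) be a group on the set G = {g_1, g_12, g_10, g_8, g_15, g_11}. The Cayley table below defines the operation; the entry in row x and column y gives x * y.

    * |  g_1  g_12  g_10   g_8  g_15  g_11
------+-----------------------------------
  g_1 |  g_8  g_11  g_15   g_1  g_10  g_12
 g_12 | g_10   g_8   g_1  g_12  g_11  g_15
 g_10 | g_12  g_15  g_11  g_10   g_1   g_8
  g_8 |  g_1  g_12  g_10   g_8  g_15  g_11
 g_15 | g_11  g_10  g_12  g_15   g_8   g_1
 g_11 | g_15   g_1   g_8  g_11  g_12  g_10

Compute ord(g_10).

3

The identity element is g_8 (its row matches the header).
g_10^1 = g_10
g_10^2 = g_10 * g_10 = g_11
g_10^3 = g_11 * g_10 = g_8
The first power of g_10 equal to the identity is g_10^3, so ord(g_10) = 3.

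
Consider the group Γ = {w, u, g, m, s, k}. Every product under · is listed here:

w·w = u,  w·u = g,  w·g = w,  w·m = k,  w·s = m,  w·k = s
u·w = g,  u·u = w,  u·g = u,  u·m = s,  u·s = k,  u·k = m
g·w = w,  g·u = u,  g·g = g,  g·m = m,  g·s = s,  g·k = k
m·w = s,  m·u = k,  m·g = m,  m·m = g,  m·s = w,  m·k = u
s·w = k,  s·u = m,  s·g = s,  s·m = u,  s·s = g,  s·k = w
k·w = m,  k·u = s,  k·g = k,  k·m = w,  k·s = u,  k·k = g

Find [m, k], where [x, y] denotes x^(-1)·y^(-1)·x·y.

w

Identity is g; from the table m^(-1) = m and k^(-1) = k.
m·k = u
u·m = s
s·k = w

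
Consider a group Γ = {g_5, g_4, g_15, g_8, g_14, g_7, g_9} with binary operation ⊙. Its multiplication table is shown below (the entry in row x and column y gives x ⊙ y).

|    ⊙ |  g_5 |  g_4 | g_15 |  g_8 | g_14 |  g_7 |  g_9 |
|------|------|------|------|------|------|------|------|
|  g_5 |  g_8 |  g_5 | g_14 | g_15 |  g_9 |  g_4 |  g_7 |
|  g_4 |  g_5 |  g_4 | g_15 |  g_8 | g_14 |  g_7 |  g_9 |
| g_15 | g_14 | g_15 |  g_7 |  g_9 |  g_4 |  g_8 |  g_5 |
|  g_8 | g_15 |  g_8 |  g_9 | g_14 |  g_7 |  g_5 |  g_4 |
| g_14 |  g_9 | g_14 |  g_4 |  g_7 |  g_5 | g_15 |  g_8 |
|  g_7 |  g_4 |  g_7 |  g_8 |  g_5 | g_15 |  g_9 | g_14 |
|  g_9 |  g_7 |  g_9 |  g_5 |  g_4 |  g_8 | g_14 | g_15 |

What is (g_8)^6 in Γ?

g_9

g_8^1 = g_8
g_8^2 = g_8 ⊙ g_8 = g_14
g_8^3 = g_14 ⊙ g_8 = g_7
g_8^4 = g_7 ⊙ g_8 = g_5
g_8^5 = g_5 ⊙ g_8 = g_15
g_8^6 = g_15 ⊙ g_8 = g_9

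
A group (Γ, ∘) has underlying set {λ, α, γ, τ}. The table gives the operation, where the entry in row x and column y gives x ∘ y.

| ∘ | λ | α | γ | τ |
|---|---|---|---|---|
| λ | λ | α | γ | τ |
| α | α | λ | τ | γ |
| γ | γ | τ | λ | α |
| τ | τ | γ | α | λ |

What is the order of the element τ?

2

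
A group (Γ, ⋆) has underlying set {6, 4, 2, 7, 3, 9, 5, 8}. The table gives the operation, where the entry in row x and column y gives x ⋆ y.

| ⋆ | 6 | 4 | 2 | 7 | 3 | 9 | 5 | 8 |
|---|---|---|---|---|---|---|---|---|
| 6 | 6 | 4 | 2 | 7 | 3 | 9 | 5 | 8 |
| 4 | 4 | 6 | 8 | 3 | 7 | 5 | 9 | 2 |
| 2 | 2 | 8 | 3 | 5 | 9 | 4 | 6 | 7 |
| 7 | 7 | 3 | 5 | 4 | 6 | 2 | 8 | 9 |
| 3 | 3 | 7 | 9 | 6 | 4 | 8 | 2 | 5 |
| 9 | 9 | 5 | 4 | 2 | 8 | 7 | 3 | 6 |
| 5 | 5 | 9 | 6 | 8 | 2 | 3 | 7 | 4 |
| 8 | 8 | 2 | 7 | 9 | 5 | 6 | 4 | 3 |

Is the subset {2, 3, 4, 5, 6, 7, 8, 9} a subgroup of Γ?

{2, 3, 4, 5, 6, 7, 8, 9} contains the identity 6.
Checking products: every product of two elements of {2, 3, 4, 5, 6, 7, 8, 9} (read from the table) lies in {2, 3, 4, 5, 6, 7, 8, 9}, so the set is closed.
In a finite group, a nonempty closed subset is a subgroup. So {2, 3, 4, 5, 6, 7, 8, 9} ≤ Γ.

Yes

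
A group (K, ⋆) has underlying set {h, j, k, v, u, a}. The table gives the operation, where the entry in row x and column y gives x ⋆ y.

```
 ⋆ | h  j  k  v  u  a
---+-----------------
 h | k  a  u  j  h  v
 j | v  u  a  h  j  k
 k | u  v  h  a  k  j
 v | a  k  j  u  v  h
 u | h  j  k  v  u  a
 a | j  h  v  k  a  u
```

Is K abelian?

k ⋆ a = j but a ⋆ k = v.
Since k and a do not commute, K is not abelian.

No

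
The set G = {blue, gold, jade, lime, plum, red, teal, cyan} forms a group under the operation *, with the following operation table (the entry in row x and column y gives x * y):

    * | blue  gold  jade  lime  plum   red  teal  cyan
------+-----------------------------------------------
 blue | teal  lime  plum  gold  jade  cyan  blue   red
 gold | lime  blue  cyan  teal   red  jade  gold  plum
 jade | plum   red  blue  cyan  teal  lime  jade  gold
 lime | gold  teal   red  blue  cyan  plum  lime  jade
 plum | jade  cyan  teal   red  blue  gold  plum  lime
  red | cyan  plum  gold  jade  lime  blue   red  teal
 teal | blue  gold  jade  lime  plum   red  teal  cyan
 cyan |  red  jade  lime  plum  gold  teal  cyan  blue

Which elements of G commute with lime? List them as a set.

{blue, gold, lime, teal}

Compare row lime with column lime entry by entry.
gold * lime = teal = lime * gold, so gold commutes with lime.
jade * lime = cyan but lime * jade = red, so jade does not.
Collecting the elements that commute with lime: C(lime) = {blue, gold, lime, teal}.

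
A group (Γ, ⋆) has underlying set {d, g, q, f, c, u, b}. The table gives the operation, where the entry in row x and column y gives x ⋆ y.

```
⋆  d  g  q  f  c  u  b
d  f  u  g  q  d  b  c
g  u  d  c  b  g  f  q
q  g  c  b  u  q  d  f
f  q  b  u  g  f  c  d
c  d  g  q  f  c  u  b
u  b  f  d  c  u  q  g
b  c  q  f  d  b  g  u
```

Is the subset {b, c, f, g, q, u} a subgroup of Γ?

f ⋆ b = d, which is not in {b, c, f, g, q, u}.
The subset is not closed under ⋆, so it is not a subgroup.

No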